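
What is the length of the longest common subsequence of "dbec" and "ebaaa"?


LCS of "dbec" and "ebaaa"
DP table:
           e    b    a    a    a
      0    0    0    0    0    0
  d   0    0    0    0    0    0
  b   0    0    1    1    1    1
  e   0    1    1    1    1    1
  c   0    1    1    1    1    1
LCS length = dp[4][5] = 1

1


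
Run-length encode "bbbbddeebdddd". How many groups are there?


Input: bbbbddeebdddd
Scanning for consecutive runs:
  Group 1: 'b' x 4 (positions 0-3)
  Group 2: 'd' x 2 (positions 4-5)
  Group 3: 'e' x 2 (positions 6-7)
  Group 4: 'b' x 1 (positions 8-8)
  Group 5: 'd' x 4 (positions 9-12)
Total groups: 5

5


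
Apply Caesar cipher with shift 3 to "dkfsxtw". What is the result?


Caesar cipher: shift "dkfsxtw" by 3
  'd' (pos 3) + 3 = pos 6 = 'g'
  'k' (pos 10) + 3 = pos 13 = 'n'
  'f' (pos 5) + 3 = pos 8 = 'i'
  's' (pos 18) + 3 = pos 21 = 'v'
  'x' (pos 23) + 3 = pos 0 = 'a'
  't' (pos 19) + 3 = pos 22 = 'w'
  'w' (pos 22) + 3 = pos 25 = 'z'
Result: gnivawz

gnivawz


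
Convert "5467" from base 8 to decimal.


Input: "5467" in base 8
Positional expansion:
  Digit '5' (value 5) x 8^3 = 2560
  Digit '4' (value 4) x 8^2 = 256
  Digit '6' (value 6) x 8^1 = 48
  Digit '7' (value 7) x 8^0 = 7
Sum = 2871

2871


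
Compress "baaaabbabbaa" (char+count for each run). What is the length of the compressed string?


Input: baaaabbabbaa
Runs:
  'b' x 1 => "b1"
  'a' x 4 => "a4"
  'b' x 2 => "b2"
  'a' x 1 => "a1"
  'b' x 2 => "b2"
  'a' x 2 => "a2"
Compressed: "b1a4b2a1b2a2"
Compressed length: 12

12


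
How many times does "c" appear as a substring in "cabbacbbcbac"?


Searching for "c" in "cabbacbbcbac"
Scanning each position:
  Position 0: "c" => MATCH
  Position 1: "a" => no
  Position 2: "b" => no
  Position 3: "b" => no
  Position 4: "a" => no
  Position 5: "c" => MATCH
  Position 6: "b" => no
  Position 7: "b" => no
  Position 8: "c" => MATCH
  Position 9: "b" => no
  Position 10: "a" => no
  Position 11: "c" => MATCH
Total occurrences: 4

4


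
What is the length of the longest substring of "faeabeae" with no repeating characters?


Input: "faeabeae"
Sliding window (track last position of each char):
  Position 0 ('f'): window [0,0] length 1 -- new best
  Position 1 ('a'): window [0,1] length 2 -- new best
  Position 2 ('e'): window [0,2] length 3 -- new best
  Position 3 ('a'): repeat (last at 1), move window start to 2
  Position 3 ('a'): window [2,3] length 2
  Position 4 ('b'): window [2,4] length 3
  Position 5 ('e'): repeat (last at 2), move window start to 3
  Position 5 ('e'): window [3,5] length 3
  Position 6 ('a'): repeat (last at 3), move window start to 4
  Position 6 ('a'): window [4,6] length 3
  Position 7 ('e'): repeat (last at 5), move window start to 6
  Position 7 ('e'): window [6,7] length 2
Longest substring with no repeats: "fae" with length 3

3


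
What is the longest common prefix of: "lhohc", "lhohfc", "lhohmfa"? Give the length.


Words: lhohc, lhohfc, lhohmfa
  Position 0: all 'l' => match
  Position 1: all 'h' => match
  Position 2: all 'o' => match
  Position 3: all 'h' => match
  Position 4: ('c', 'f', 'm') => mismatch, stop
LCP = "lhoh" (length 4)

4


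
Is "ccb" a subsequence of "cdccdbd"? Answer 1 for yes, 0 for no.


Check if "ccb" is a subsequence of "cdccdbd"
Greedy scan:
  Position 0 ('c'): matches sub[0] = 'c'
  Position 1 ('d'): no match needed
  Position 2 ('c'): matches sub[1] = 'c'
  Position 3 ('c'): no match needed
  Position 4 ('d'): no match needed
  Position 5 ('b'): matches sub[2] = 'b'
  Position 6 ('d'): no match needed
All 3 characters matched => is a subsequence

1


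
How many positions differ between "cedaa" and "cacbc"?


Comparing "cedaa" and "cacbc" position by position:
  Position 0: 'c' vs 'c' => same
  Position 1: 'e' vs 'a' => DIFFER
  Position 2: 'd' vs 'c' => DIFFER
  Position 3: 'a' vs 'b' => DIFFER
  Position 4: 'a' vs 'c' => DIFFER
Positions that differ: 4

4


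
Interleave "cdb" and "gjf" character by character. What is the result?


Interleaving "cdb" and "gjf":
  Position 0: 'c' from first, 'g' from second => "cg"
  Position 1: 'd' from first, 'j' from second => "dj"
  Position 2: 'b' from first, 'f' from second => "bf"
Result: cgdjbf

cgdjbf


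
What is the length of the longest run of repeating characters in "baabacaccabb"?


Input: "baabacaccabb"
Scanning for longest run:
  Position 1 ('a'): new char, reset run to 1
  Position 2 ('a'): continues run of 'a', length=2
  Position 3 ('b'): new char, reset run to 1
  Position 4 ('a'): new char, reset run to 1
  Position 5 ('c'): new char, reset run to 1
  Position 6 ('a'): new char, reset run to 1
  Position 7 ('c'): new char, reset run to 1
  Position 8 ('c'): continues run of 'c', length=2
  Position 9 ('a'): new char, reset run to 1
  Position 10 ('b'): new char, reset run to 1
  Position 11 ('b'): continues run of 'b', length=2
Longest run: 'a' with length 2

2


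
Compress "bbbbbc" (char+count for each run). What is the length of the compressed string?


Input: bbbbbc
Runs:
  'b' x 5 => "b5"
  'c' x 1 => "c1"
Compressed: "b5c1"
Compressed length: 4

4


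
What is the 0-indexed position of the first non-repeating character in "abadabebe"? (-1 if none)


Input: abadabebe
Character frequencies:
  'a': 3
  'b': 3
  'd': 1
  'e': 2
Scanning left to right for freq == 1:
  Position 0 ('a'): freq=3, skip
  Position 1 ('b'): freq=3, skip
  Position 2 ('a'): freq=3, skip
  Position 3 ('d'): unique! => answer = 3

3


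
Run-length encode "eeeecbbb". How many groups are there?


Input: eeeecbbb
Scanning for consecutive runs:
  Group 1: 'e' x 4 (positions 0-3)
  Group 2: 'c' x 1 (positions 4-4)
  Group 3: 'b' x 3 (positions 5-7)
Total groups: 3

3


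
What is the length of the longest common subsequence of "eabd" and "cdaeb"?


LCS of "eabd" and "cdaeb"
DP table:
           c    d    a    e    b
      0    0    0    0    0    0
  e   0    0    0    0    1    1
  a   0    0    0    1    1    1
  b   0    0    0    1    1    2
  d   0    0    1    1    1    2
LCS length = dp[4][5] = 2

2


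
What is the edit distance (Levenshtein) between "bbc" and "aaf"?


Computing edit distance: "bbc" -> "aaf"
DP table:
           a    a    f
      0    1    2    3
  b   1    1    2    3
  b   2    2    2    3
  c   3    3    3    3
Edit distance = dp[3][3] = 3

3


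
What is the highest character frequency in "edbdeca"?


Input: edbdeca
Character counts:
  'a': 1
  'b': 1
  'c': 1
  'd': 2
  'e': 2
Maximum frequency: 2

2


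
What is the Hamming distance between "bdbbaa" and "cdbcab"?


Comparing "bdbbaa" and "cdbcab" position by position:
  Position 0: 'b' vs 'c' => differ
  Position 1: 'd' vs 'd' => same
  Position 2: 'b' vs 'b' => same
  Position 3: 'b' vs 'c' => differ
  Position 4: 'a' vs 'a' => same
  Position 5: 'a' vs 'b' => differ
Total differences (Hamming distance): 3

3


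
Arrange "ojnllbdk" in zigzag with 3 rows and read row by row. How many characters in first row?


Zigzag "ojnllbdk" into 3 rows:
Placing characters:
  'o' => row 0
  'j' => row 1
  'n' => row 2
  'l' => row 1
  'l' => row 0
  'b' => row 1
  'd' => row 2
  'k' => row 1
Rows:
  Row 0: "ol"
  Row 1: "jlbk"
  Row 2: "nd"
First row length: 2

2


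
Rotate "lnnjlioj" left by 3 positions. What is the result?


Input: "lnnjlioj", rotate left by 3
First 3 characters: "lnn"
Remaining characters: "jlioj"
Concatenate remaining + first: "jlioj" + "lnn" = "jliojlnn"

jliojlnn


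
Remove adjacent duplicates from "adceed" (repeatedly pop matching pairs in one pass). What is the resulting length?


Input: adceed
Stack-based adjacent duplicate removal:
  Read 'a': push. Stack: a
  Read 'd': push. Stack: ad
  Read 'c': push. Stack: adc
  Read 'e': push. Stack: adce
  Read 'e': matches stack top 'e' => pop. Stack: adc
  Read 'd': push. Stack: adcd
Final stack: "adcd" (length 4)

4


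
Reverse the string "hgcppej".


Input: hgcppej
Reading characters right to left:
  Position 6: 'j'
  Position 5: 'e'
  Position 4: 'p'
  Position 3: 'p'
  Position 2: 'c'
  Position 1: 'g'
  Position 0: 'h'
Reversed: jeppcgh

jeppcgh


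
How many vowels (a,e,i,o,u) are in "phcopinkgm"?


Input: phcopinkgm
Checking each character:
  'p' at position 0: consonant
  'h' at position 1: consonant
  'c' at position 2: consonant
  'o' at position 3: vowel (running total: 1)
  'p' at position 4: consonant
  'i' at position 5: vowel (running total: 2)
  'n' at position 6: consonant
  'k' at position 7: consonant
  'g' at position 8: consonant
  'm' at position 9: consonant
Total vowels: 2

2


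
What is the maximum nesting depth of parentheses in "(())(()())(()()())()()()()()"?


Input: "(())(()())(()()())()()()()()"
Tracking depth:
  Position 0 '(': depth becomes 1
  Position 1 '(': depth becomes 2
  Position 2 ')': depth becomes 1
  Position 3 ')': depth becomes 0
  Position 4 '(': depth becomes 1
  Position 5 '(': depth becomes 2
  Position 6 ')': depth becomes 1
  Position 7 '(': depth becomes 2
  Position 8 ')': depth becomes 1
  Position 9 ')': depth becomes 0
  Position 10 '(': depth becomes 1
  Position 11 '(': depth becomes 2
  Position 12 ')': depth becomes 1
  Position 13 '(': depth becomes 2
  Position 14 ')': depth becomes 1
  Position 15 '(': depth becomes 2
  Position 16 ')': depth becomes 1
  Position 17 ')': depth becomes 0
  Position 18 '(': depth becomes 1
  Position 19 ')': depth becomes 0
  Position 20 '(': depth becomes 1
  Position 21 ')': depth becomes 0
  Position 22 '(': depth becomes 1
  Position 23 ')': depth becomes 0
  Position 24 '(': depth becomes 1
  Position 25 ')': depth becomes 0
  Position 26 '(': depth becomes 1
  Position 27 ')': depth becomes 0
Maximum depth reached: 2

2


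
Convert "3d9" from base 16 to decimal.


Input: "3d9" in base 16
Positional expansion:
  Digit '3' (value 3) x 16^2 = 768
  Digit 'd' (value 13) x 16^1 = 208
  Digit '9' (value 9) x 16^0 = 9
Sum = 985

985


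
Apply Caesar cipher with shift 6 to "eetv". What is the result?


Caesar cipher: shift "eetv" by 6
  'e' (pos 4) + 6 = pos 10 = 'k'
  'e' (pos 4) + 6 = pos 10 = 'k'
  't' (pos 19) + 6 = pos 25 = 'z'
  'v' (pos 21) + 6 = pos 1 = 'b'
Result: kkzb

kkzb


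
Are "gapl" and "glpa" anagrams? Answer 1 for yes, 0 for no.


Strings: "gapl", "glpa"
Sorted first:  aglp
Sorted second: aglp
Sorted forms match => anagrams

1


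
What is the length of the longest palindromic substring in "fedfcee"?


Input: "fedfcee"
Checking substrings for palindromes:
  [5:7] "ee" (len 2) => palindrome
Longest palindromic substring: "ee" with length 2

2


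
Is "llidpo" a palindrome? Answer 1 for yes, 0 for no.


Input: llidpo
Reversed: opdill
  Compare pos 0 ('l') with pos 5 ('o'): MISMATCH
  Compare pos 1 ('l') with pos 4 ('p'): MISMATCH
  Compare pos 2 ('i') with pos 3 ('d'): MISMATCH
Result: not a palindrome

0


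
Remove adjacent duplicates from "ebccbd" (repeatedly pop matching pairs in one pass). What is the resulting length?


Input: ebccbd
Stack-based adjacent duplicate removal:
  Read 'e': push. Stack: e
  Read 'b': push. Stack: eb
  Read 'c': push. Stack: ebc
  Read 'c': matches stack top 'c' => pop. Stack: eb
  Read 'b': matches stack top 'b' => pop. Stack: e
  Read 'd': push. Stack: ed
Final stack: "ed" (length 2)

2


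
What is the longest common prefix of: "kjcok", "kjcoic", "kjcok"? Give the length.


Words: kjcok, kjcoic, kjcok
  Position 0: all 'k' => match
  Position 1: all 'j' => match
  Position 2: all 'c' => match
  Position 3: all 'o' => match
  Position 4: ('k', 'i', 'k') => mismatch, stop
LCP = "kjco" (length 4)

4


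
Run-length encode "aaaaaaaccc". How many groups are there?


Input: aaaaaaaccc
Scanning for consecutive runs:
  Group 1: 'a' x 7 (positions 0-6)
  Group 2: 'c' x 3 (positions 7-9)
Total groups: 2

2


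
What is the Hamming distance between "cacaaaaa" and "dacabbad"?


Comparing "cacaaaaa" and "dacabbad" position by position:
  Position 0: 'c' vs 'd' => differ
  Position 1: 'a' vs 'a' => same
  Position 2: 'c' vs 'c' => same
  Position 3: 'a' vs 'a' => same
  Position 4: 'a' vs 'b' => differ
  Position 5: 'a' vs 'b' => differ
  Position 6: 'a' vs 'a' => same
  Position 7: 'a' vs 'd' => differ
Total differences (Hamming distance): 4

4


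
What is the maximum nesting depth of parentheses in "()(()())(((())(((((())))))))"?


Input: "()(()())(((())(((((())))))))"
Tracking depth:
  Position 0 '(': depth becomes 1
  Position 1 ')': depth becomes 0
  Position 2 '(': depth becomes 1
  Position 3 '(': depth becomes 2
  Position 4 ')': depth becomes 1
  Position 5 '(': depth becomes 2
  Position 6 ')': depth becomes 1
  Position 7 ')': depth becomes 0
  Position 8 '(': depth becomes 1
  Position 9 '(': depth becomes 2
  Position 10 '(': depth becomes 3
  Position 11 '(': depth becomes 4
  Position 12 ')': depth becomes 3
  Position 13 ')': depth becomes 2
  Position 14 '(': depth becomes 3
  Position 15 '(': depth becomes 4
  Position 16 '(': depth becomes 5
  Position 17 '(': depth becomes 6
  Position 18 '(': depth becomes 7
  Position 19 '(': depth becomes 8
  Position 20 ')': depth becomes 7
  Position 21 ')': depth becomes 6
  Position 22 ')': depth becomes 5
  Position 23 ')': depth becomes 4
  Position 24 ')': depth becomes 3
  Position 25 ')': depth becomes 2
  Position 26 ')': depth becomes 1
  Position 27 ')': depth becomes 0
Maximum depth reached: 8

8


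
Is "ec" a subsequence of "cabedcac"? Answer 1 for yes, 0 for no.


Check if "ec" is a subsequence of "cabedcac"
Greedy scan:
  Position 0 ('c'): no match needed
  Position 1 ('a'): no match needed
  Position 2 ('b'): no match needed
  Position 3 ('e'): matches sub[0] = 'e'
  Position 4 ('d'): no match needed
  Position 5 ('c'): matches sub[1] = 'c'
  Position 6 ('a'): no match needed
  Position 7 ('c'): no match needed
All 2 characters matched => is a subsequence

1


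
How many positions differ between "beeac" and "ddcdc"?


Comparing "beeac" and "ddcdc" position by position:
  Position 0: 'b' vs 'd' => DIFFER
  Position 1: 'e' vs 'd' => DIFFER
  Position 2: 'e' vs 'c' => DIFFER
  Position 3: 'a' vs 'd' => DIFFER
  Position 4: 'c' vs 'c' => same
Positions that differ: 4

4


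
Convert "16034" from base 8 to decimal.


Input: "16034" in base 8
Positional expansion:
  Digit '1' (value 1) x 8^4 = 4096
  Digit '6' (value 6) x 8^3 = 3072
  Digit '0' (value 0) x 8^2 = 0
  Digit '3' (value 3) x 8^1 = 24
  Digit '4' (value 4) x 8^0 = 4
Sum = 7196

7196


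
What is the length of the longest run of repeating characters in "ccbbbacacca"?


Input: "ccbbbacacca"
Scanning for longest run:
  Position 1 ('c'): continues run of 'c', length=2
  Position 2 ('b'): new char, reset run to 1
  Position 3 ('b'): continues run of 'b', length=2
  Position 4 ('b'): continues run of 'b', length=3
  Position 5 ('a'): new char, reset run to 1
  Position 6 ('c'): new char, reset run to 1
  Position 7 ('a'): new char, reset run to 1
  Position 8 ('c'): new char, reset run to 1
  Position 9 ('c'): continues run of 'c', length=2
  Position 10 ('a'): new char, reset run to 1
Longest run: 'b' with length 3

3


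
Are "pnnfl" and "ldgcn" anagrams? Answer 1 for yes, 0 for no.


Strings: "pnnfl", "ldgcn"
Sorted first:  flnnp
Sorted second: cdgln
Differ at position 0: 'f' vs 'c' => not anagrams

0


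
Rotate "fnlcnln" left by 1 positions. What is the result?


Input: "fnlcnln", rotate left by 1
First 1 characters: "f"
Remaining characters: "nlcnln"
Concatenate remaining + first: "nlcnln" + "f" = "nlcnlnf"

nlcnlnf


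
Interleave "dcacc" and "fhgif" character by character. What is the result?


Interleaving "dcacc" and "fhgif":
  Position 0: 'd' from first, 'f' from second => "df"
  Position 1: 'c' from first, 'h' from second => "ch"
  Position 2: 'a' from first, 'g' from second => "ag"
  Position 3: 'c' from first, 'i' from second => "ci"
  Position 4: 'c' from first, 'f' from second => "cf"
Result: dfchagcicf

dfchagcicf


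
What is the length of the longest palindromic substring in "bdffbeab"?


Input: "bdffbeab"
Checking substrings for palindromes:
  [2:4] "ff" (len 2) => palindrome
Longest palindromic substring: "ff" with length 2

2


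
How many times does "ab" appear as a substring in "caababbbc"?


Searching for "ab" in "caababbbc"
Scanning each position:
  Position 0: "ca" => no
  Position 1: "aa" => no
  Position 2: "ab" => MATCH
  Position 3: "ba" => no
  Position 4: "ab" => MATCH
  Position 5: "bb" => no
  Position 6: "bb" => no
  Position 7: "bc" => no
Total occurrences: 2

2


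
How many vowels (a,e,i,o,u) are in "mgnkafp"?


Input: mgnkafp
Checking each character:
  'm' at position 0: consonant
  'g' at position 1: consonant
  'n' at position 2: consonant
  'k' at position 3: consonant
  'a' at position 4: vowel (running total: 1)
  'f' at position 5: consonant
  'p' at position 6: consonant
Total vowels: 1

1


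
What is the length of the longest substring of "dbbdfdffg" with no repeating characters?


Input: "dbbdfdffg"
Sliding window (track last position of each char):
  Position 0 ('d'): window [0,0] length 1 -- new best
  Position 1 ('b'): window [0,1] length 2 -- new best
  Position 2 ('b'): repeat (last at 1), move window start to 2
  Position 2 ('b'): window [2,2] length 1
  Position 3 ('d'): window [2,3] length 2
  Position 4 ('f'): window [2,4] length 3 -- new best
  Position 5 ('d'): repeat (last at 3), move window start to 4
  Position 5 ('d'): window [4,5] length 2
  Position 6 ('f'): repeat (last at 4), move window start to 5
  Position 6 ('f'): window [5,6] length 2
  Position 7 ('f'): repeat (last at 6), move window start to 7
  Position 7 ('f'): window [7,7] length 1
  Position 8 ('g'): window [7,8] length 2
Longest substring with no repeats: "bdf" with length 3

3


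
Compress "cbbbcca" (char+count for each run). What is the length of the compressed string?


Input: cbbbcca
Runs:
  'c' x 1 => "c1"
  'b' x 3 => "b3"
  'c' x 2 => "c2"
  'a' x 1 => "a1"
Compressed: "c1b3c2a1"
Compressed length: 8

8


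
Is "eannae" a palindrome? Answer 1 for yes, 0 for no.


Input: eannae
Reversed: eannae
  Compare pos 0 ('e') with pos 5 ('e'): match
  Compare pos 1 ('a') with pos 4 ('a'): match
  Compare pos 2 ('n') with pos 3 ('n'): match
Result: palindrome

1


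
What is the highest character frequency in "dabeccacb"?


Input: dabeccacb
Character counts:
  'a': 2
  'b': 2
  'c': 3
  'd': 1
  'e': 1
Maximum frequency: 3

3


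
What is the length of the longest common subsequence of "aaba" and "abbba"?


LCS of "aaba" and "abbba"
DP table:
           a    b    b    b    a
      0    0    0    0    0    0
  a   0    1    1    1    1    1
  a   0    1    1    1    1    2
  b   0    1    2    2    2    2
  a   0    1    2    2    2    3
LCS length = dp[4][5] = 3

3


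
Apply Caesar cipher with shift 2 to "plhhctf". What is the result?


Caesar cipher: shift "plhhctf" by 2
  'p' (pos 15) + 2 = pos 17 = 'r'
  'l' (pos 11) + 2 = pos 13 = 'n'
  'h' (pos 7) + 2 = pos 9 = 'j'
  'h' (pos 7) + 2 = pos 9 = 'j'
  'c' (pos 2) + 2 = pos 4 = 'e'
  't' (pos 19) + 2 = pos 21 = 'v'
  'f' (pos 5) + 2 = pos 7 = 'h'
Result: rnjjevh

rnjjevh


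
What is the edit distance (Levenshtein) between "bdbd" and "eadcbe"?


Computing edit distance: "bdbd" -> "eadcbe"
DP table:
           e    a    d    c    b    e
      0    1    2    3    4    5    6
  b   1    1    2    3    4    4    5
  d   2    2    2    2    3    4    5
  b   3    3    3    3    3    3    4
  d   4    4    4    3    4    4    4
Edit distance = dp[4][6] = 4

4


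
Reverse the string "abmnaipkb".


Input: abmnaipkb
Reading characters right to left:
  Position 8: 'b'
  Position 7: 'k'
  Position 6: 'p'
  Position 5: 'i'
  Position 4: 'a'
  Position 3: 'n'
  Position 2: 'm'
  Position 1: 'b'
  Position 0: 'a'
Reversed: bkpianmba

bkpianmba


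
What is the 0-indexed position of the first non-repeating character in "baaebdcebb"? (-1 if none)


Input: baaebdcebb
Character frequencies:
  'a': 2
  'b': 4
  'c': 1
  'd': 1
  'e': 2
Scanning left to right for freq == 1:
  Position 0 ('b'): freq=4, skip
  Position 1 ('a'): freq=2, skip
  Position 2 ('a'): freq=2, skip
  Position 3 ('e'): freq=2, skip
  Position 4 ('b'): freq=4, skip
  Position 5 ('d'): unique! => answer = 5

5


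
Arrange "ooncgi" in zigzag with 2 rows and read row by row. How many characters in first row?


Zigzag "ooncgi" into 2 rows:
Placing characters:
  'o' => row 0
  'o' => row 1
  'n' => row 0
  'c' => row 1
  'g' => row 0
  'i' => row 1
Rows:
  Row 0: "ong"
  Row 1: "oci"
First row length: 3

3


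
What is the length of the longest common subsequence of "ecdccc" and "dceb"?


LCS of "ecdccc" and "dceb"
DP table:
           d    c    e    b
      0    0    0    0    0
  e   0    0    0    1    1
  c   0    0    1    1    1
  d   0    1    1    1    1
  c   0    1    2    2    2
  c   0    1    2    2    2
  c   0    1    2    2    2
LCS length = dp[6][4] = 2

2


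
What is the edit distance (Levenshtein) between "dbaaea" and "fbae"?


Computing edit distance: "dbaaea" -> "fbae"
DP table:
           f    b    a    e
      0    1    2    3    4
  d   1    1    2    3    4
  b   2    2    1    2    3
  a   3    3    2    1    2
  a   4    4    3    2    2
  e   5    5    4    3    2
  a   6    6    5    4    3
Edit distance = dp[6][4] = 3

3


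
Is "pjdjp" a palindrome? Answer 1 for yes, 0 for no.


Input: pjdjp
Reversed: pjdjp
  Compare pos 0 ('p') with pos 4 ('p'): match
  Compare pos 1 ('j') with pos 3 ('j'): match
Result: palindrome

1


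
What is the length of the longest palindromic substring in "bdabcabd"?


Input: "bdabcabd"
Checking substrings for palindromes:
  No multi-char palindromic substrings found
Longest palindromic substring: "b" with length 1

1


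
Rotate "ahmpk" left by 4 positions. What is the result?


Input: "ahmpk", rotate left by 4
First 4 characters: "ahmp"
Remaining characters: "k"
Concatenate remaining + first: "k" + "ahmp" = "kahmp"

kahmp


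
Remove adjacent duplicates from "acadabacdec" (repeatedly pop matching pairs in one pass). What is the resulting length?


Input: acadabacdec
Stack-based adjacent duplicate removal:
  Read 'a': push. Stack: a
  Read 'c': push. Stack: ac
  Read 'a': push. Stack: aca
  Read 'd': push. Stack: acad
  Read 'a': push. Stack: acada
  Read 'b': push. Stack: acadab
  Read 'a': push. Stack: acadaba
  Read 'c': push. Stack: acadabac
  Read 'd': push. Stack: acadabacd
  Read 'e': push. Stack: acadabacde
  Read 'c': push. Stack: acadabacdec
Final stack: "acadabacdec" (length 11)

11


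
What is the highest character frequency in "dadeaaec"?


Input: dadeaaec
Character counts:
  'a': 3
  'c': 1
  'd': 2
  'e': 2
Maximum frequency: 3

3


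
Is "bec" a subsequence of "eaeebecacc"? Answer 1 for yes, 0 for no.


Check if "bec" is a subsequence of "eaeebecacc"
Greedy scan:
  Position 0 ('e'): no match needed
  Position 1 ('a'): no match needed
  Position 2 ('e'): no match needed
  Position 3 ('e'): no match needed
  Position 4 ('b'): matches sub[0] = 'b'
  Position 5 ('e'): matches sub[1] = 'e'
  Position 6 ('c'): matches sub[2] = 'c'
  Position 7 ('a'): no match needed
  Position 8 ('c'): no match needed
  Position 9 ('c'): no match needed
All 3 characters matched => is a subsequence

1


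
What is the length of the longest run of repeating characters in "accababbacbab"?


Input: "accababbacbab"
Scanning for longest run:
  Position 1 ('c'): new char, reset run to 1
  Position 2 ('c'): continues run of 'c', length=2
  Position 3 ('a'): new char, reset run to 1
  Position 4 ('b'): new char, reset run to 1
  Position 5 ('a'): new char, reset run to 1
  Position 6 ('b'): new char, reset run to 1
  Position 7 ('b'): continues run of 'b', length=2
  Position 8 ('a'): new char, reset run to 1
  Position 9 ('c'): new char, reset run to 1
  Position 10 ('b'): new char, reset run to 1
  Position 11 ('a'): new char, reset run to 1
  Position 12 ('b'): new char, reset run to 1
Longest run: 'c' with length 2

2


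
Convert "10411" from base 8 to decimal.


Input: "10411" in base 8
Positional expansion:
  Digit '1' (value 1) x 8^4 = 4096
  Digit '0' (value 0) x 8^3 = 0
  Digit '4' (value 4) x 8^2 = 256
  Digit '1' (value 1) x 8^1 = 8
  Digit '1' (value 1) x 8^0 = 1
Sum = 4361

4361


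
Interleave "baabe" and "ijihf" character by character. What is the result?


Interleaving "baabe" and "ijihf":
  Position 0: 'b' from first, 'i' from second => "bi"
  Position 1: 'a' from first, 'j' from second => "aj"
  Position 2: 'a' from first, 'i' from second => "ai"
  Position 3: 'b' from first, 'h' from second => "bh"
  Position 4: 'e' from first, 'f' from second => "ef"
Result: biajaibhef

biajaibhef


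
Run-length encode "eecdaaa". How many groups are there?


Input: eecdaaa
Scanning for consecutive runs:
  Group 1: 'e' x 2 (positions 0-1)
  Group 2: 'c' x 1 (positions 2-2)
  Group 3: 'd' x 1 (positions 3-3)
  Group 4: 'a' x 3 (positions 4-6)
Total groups: 4

4


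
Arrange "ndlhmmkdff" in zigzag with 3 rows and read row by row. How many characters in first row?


Zigzag "ndlhmmkdff" into 3 rows:
Placing characters:
  'n' => row 0
  'd' => row 1
  'l' => row 2
  'h' => row 1
  'm' => row 0
  'm' => row 1
  'k' => row 2
  'd' => row 1
  'f' => row 0
  'f' => row 1
Rows:
  Row 0: "nmf"
  Row 1: "dhmdf"
  Row 2: "lk"
First row length: 3

3


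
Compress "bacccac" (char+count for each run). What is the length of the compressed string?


Input: bacccac
Runs:
  'b' x 1 => "b1"
  'a' x 1 => "a1"
  'c' x 3 => "c3"
  'a' x 1 => "a1"
  'c' x 1 => "c1"
Compressed: "b1a1c3a1c1"
Compressed length: 10

10


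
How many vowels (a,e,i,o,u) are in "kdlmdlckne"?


Input: kdlmdlckne
Checking each character:
  'k' at position 0: consonant
  'd' at position 1: consonant
  'l' at position 2: consonant
  'm' at position 3: consonant
  'd' at position 4: consonant
  'l' at position 5: consonant
  'c' at position 6: consonant
  'k' at position 7: consonant
  'n' at position 8: consonant
  'e' at position 9: vowel (running total: 1)
Total vowels: 1

1


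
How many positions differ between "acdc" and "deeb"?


Comparing "acdc" and "deeb" position by position:
  Position 0: 'a' vs 'd' => DIFFER
  Position 1: 'c' vs 'e' => DIFFER
  Position 2: 'd' vs 'e' => DIFFER
  Position 3: 'c' vs 'b' => DIFFER
Positions that differ: 4

4


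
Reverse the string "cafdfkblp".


Input: cafdfkblp
Reading characters right to left:
  Position 8: 'p'
  Position 7: 'l'
  Position 6: 'b'
  Position 5: 'k'
  Position 4: 'f'
  Position 3: 'd'
  Position 2: 'f'
  Position 1: 'a'
  Position 0: 'c'
Reversed: plbkfdfac

plbkfdfac


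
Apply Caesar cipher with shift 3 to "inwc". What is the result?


Caesar cipher: shift "inwc" by 3
  'i' (pos 8) + 3 = pos 11 = 'l'
  'n' (pos 13) + 3 = pos 16 = 'q'
  'w' (pos 22) + 3 = pos 25 = 'z'
  'c' (pos 2) + 3 = pos 5 = 'f'
Result: lqzf

lqzf


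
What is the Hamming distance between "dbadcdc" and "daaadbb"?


Comparing "dbadcdc" and "daaadbb" position by position:
  Position 0: 'd' vs 'd' => same
  Position 1: 'b' vs 'a' => differ
  Position 2: 'a' vs 'a' => same
  Position 3: 'd' vs 'a' => differ
  Position 4: 'c' vs 'd' => differ
  Position 5: 'd' vs 'b' => differ
  Position 6: 'c' vs 'b' => differ
Total differences (Hamming distance): 5

5


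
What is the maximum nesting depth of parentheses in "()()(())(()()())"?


Input: "()()(())(()()())"
Tracking depth:
  Position 0 '(': depth becomes 1
  Position 1 ')': depth becomes 0
  Position 2 '(': depth becomes 1
  Position 3 ')': depth becomes 0
  Position 4 '(': depth becomes 1
  Position 5 '(': depth becomes 2
  Position 6 ')': depth becomes 1
  Position 7 ')': depth becomes 0
  Position 8 '(': depth becomes 1
  Position 9 '(': depth becomes 2
  Position 10 ')': depth becomes 1
  Position 11 '(': depth becomes 2
  Position 12 ')': depth becomes 1
  Position 13 '(': depth becomes 2
  Position 14 ')': depth becomes 1
  Position 15 ')': depth becomes 0
Maximum depth reached: 2

2


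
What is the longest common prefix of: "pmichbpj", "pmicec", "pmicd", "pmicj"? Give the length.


Words: pmichbpj, pmicec, pmicd, pmicj
  Position 0: all 'p' => match
  Position 1: all 'm' => match
  Position 2: all 'i' => match
  Position 3: all 'c' => match
  Position 4: ('h', 'e', 'd', 'j') => mismatch, stop
LCP = "pmic" (length 4)

4


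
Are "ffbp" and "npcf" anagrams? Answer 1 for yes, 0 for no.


Strings: "ffbp", "npcf"
Sorted first:  bffp
Sorted second: cfnp
Differ at position 0: 'b' vs 'c' => not anagrams

0


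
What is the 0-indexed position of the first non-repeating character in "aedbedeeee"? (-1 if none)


Input: aedbedeeee
Character frequencies:
  'a': 1
  'b': 1
  'd': 2
  'e': 6
Scanning left to right for freq == 1:
  Position 0 ('a'): unique! => answer = 0

0


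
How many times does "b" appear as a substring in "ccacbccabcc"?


Searching for "b" in "ccacbccabcc"
Scanning each position:
  Position 0: "c" => no
  Position 1: "c" => no
  Position 2: "a" => no
  Position 3: "c" => no
  Position 4: "b" => MATCH
  Position 5: "c" => no
  Position 6: "c" => no
  Position 7: "a" => no
  Position 8: "b" => MATCH
  Position 9: "c" => no
  Position 10: "c" => no
Total occurrences: 2

2


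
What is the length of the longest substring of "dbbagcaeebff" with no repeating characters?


Input: "dbbagcaeebff"
Sliding window (track last position of each char):
  Position 0 ('d'): window [0,0] length 1 -- new best
  Position 1 ('b'): window [0,1] length 2 -- new best
  Position 2 ('b'): repeat (last at 1), move window start to 2
  Position 2 ('b'): window [2,2] length 1
  Position 3 ('a'): window [2,3] length 2
  Position 4 ('g'): window [2,4] length 3 -- new best
  Position 5 ('c'): window [2,5] length 4 -- new best
  Position 6 ('a'): repeat (last at 3), move window start to 4
  Position 6 ('a'): window [4,6] length 3
  Position 7 ('e'): window [4,7] length 4
  Position 8 ('e'): repeat (last at 7), move window start to 8
  Position 8 ('e'): window [8,8] length 1
  Position 9 ('b'): window [8,9] length 2
  Position 10 ('f'): window [8,10] length 3
  Position 11 ('f'): repeat (last at 10), move window start to 11
  Position 11 ('f'): window [11,11] length 1
Longest substring with no repeats: "bagc" with length 4

4


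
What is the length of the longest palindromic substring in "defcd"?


Input: "defcd"
Checking substrings for palindromes:
  No multi-char palindromic substrings found
Longest palindromic substring: "d" with length 1

1


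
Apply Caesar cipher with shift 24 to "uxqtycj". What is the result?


Caesar cipher: shift "uxqtycj" by 24
  'u' (pos 20) + 24 = pos 18 = 's'
  'x' (pos 23) + 24 = pos 21 = 'v'
  'q' (pos 16) + 24 = pos 14 = 'o'
  't' (pos 19) + 24 = pos 17 = 'r'
  'y' (pos 24) + 24 = pos 22 = 'w'
  'c' (pos 2) + 24 = pos 0 = 'a'
  'j' (pos 9) + 24 = pos 7 = 'h'
Result: svorwah

svorwah


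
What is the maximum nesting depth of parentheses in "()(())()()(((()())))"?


Input: "()(())()()(((()())))"
Tracking depth:
  Position 0 '(': depth becomes 1
  Position 1 ')': depth becomes 0
  Position 2 '(': depth becomes 1
  Position 3 '(': depth becomes 2
  Position 4 ')': depth becomes 1
  Position 5 ')': depth becomes 0
  Position 6 '(': depth becomes 1
  Position 7 ')': depth becomes 0
  Position 8 '(': depth becomes 1
  Position 9 ')': depth becomes 0
  Position 10 '(': depth becomes 1
  Position 11 '(': depth becomes 2
  Position 12 '(': depth becomes 3
  Position 13 '(': depth becomes 4
  Position 14 ')': depth becomes 3
  Position 15 '(': depth becomes 4
  Position 16 ')': depth becomes 3
  Position 17 ')': depth becomes 2
  Position 18 ')': depth becomes 1
  Position 19 ')': depth becomes 0
Maximum depth reached: 4

4


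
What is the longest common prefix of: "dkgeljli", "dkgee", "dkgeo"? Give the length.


Words: dkgeljli, dkgee, dkgeo
  Position 0: all 'd' => match
  Position 1: all 'k' => match
  Position 2: all 'g' => match
  Position 3: all 'e' => match
  Position 4: ('l', 'e', 'o') => mismatch, stop
LCP = "dkge" (length 4)

4


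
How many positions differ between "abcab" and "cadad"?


Comparing "abcab" and "cadad" position by position:
  Position 0: 'a' vs 'c' => DIFFER
  Position 1: 'b' vs 'a' => DIFFER
  Position 2: 'c' vs 'd' => DIFFER
  Position 3: 'a' vs 'a' => same
  Position 4: 'b' vs 'd' => DIFFER
Positions that differ: 4

4


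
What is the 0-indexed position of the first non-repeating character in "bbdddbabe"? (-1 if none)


Input: bbdddbabe
Character frequencies:
  'a': 1
  'b': 4
  'd': 3
  'e': 1
Scanning left to right for freq == 1:
  Position 0 ('b'): freq=4, skip
  Position 1 ('b'): freq=4, skip
  Position 2 ('d'): freq=3, skip
  Position 3 ('d'): freq=3, skip
  Position 4 ('d'): freq=3, skip
  Position 5 ('b'): freq=4, skip
  Position 6 ('a'): unique! => answer = 6

6


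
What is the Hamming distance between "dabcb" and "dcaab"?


Comparing "dabcb" and "dcaab" position by position:
  Position 0: 'd' vs 'd' => same
  Position 1: 'a' vs 'c' => differ
  Position 2: 'b' vs 'a' => differ
  Position 3: 'c' vs 'a' => differ
  Position 4: 'b' vs 'b' => same
Total differences (Hamming distance): 3

3


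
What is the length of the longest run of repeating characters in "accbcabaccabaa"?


Input: "accbcabaccabaa"
Scanning for longest run:
  Position 1 ('c'): new char, reset run to 1
  Position 2 ('c'): continues run of 'c', length=2
  Position 3 ('b'): new char, reset run to 1
  Position 4 ('c'): new char, reset run to 1
  Position 5 ('a'): new char, reset run to 1
  Position 6 ('b'): new char, reset run to 1
  Position 7 ('a'): new char, reset run to 1
  Position 8 ('c'): new char, reset run to 1
  Position 9 ('c'): continues run of 'c', length=2
  Position 10 ('a'): new char, reset run to 1
  Position 11 ('b'): new char, reset run to 1
  Position 12 ('a'): new char, reset run to 1
  Position 13 ('a'): continues run of 'a', length=2
Longest run: 'c' with length 2

2


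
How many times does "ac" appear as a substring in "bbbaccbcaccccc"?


Searching for "ac" in "bbbaccbcaccccc"
Scanning each position:
  Position 0: "bb" => no
  Position 1: "bb" => no
  Position 2: "ba" => no
  Position 3: "ac" => MATCH
  Position 4: "cc" => no
  Position 5: "cb" => no
  Position 6: "bc" => no
  Position 7: "ca" => no
  Position 8: "ac" => MATCH
  Position 9: "cc" => no
  Position 10: "cc" => no
  Position 11: "cc" => no
  Position 12: "cc" => no
Total occurrences: 2

2


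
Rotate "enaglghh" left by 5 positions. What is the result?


Input: "enaglghh", rotate left by 5
First 5 characters: "enagl"
Remaining characters: "ghh"
Concatenate remaining + first: "ghh" + "enagl" = "ghhenagl"

ghhenagl


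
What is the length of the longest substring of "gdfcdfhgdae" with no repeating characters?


Input: "gdfcdfhgdae"
Sliding window (track last position of each char):
  Position 0 ('g'): window [0,0] length 1 -- new best
  Position 1 ('d'): window [0,1] length 2 -- new best
  Position 2 ('f'): window [0,2] length 3 -- new best
  Position 3 ('c'): window [0,3] length 4 -- new best
  Position 4 ('d'): repeat (last at 1), move window start to 2
  Position 4 ('d'): window [2,4] length 3
  Position 5 ('f'): repeat (last at 2), move window start to 3
  Position 5 ('f'): window [3,5] length 3
  Position 6 ('h'): window [3,6] length 4
  Position 7 ('g'): window [3,7] length 5 -- new best
  Position 8 ('d'): repeat (last at 4), move window start to 5
  Position 8 ('d'): window [5,8] length 4
  Position 9 ('a'): window [5,9] length 5
  Position 10 ('e'): window [5,10] length 6 -- new best
Longest substring with no repeats: "fhgdae" with length 6

6


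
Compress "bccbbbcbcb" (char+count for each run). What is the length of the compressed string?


Input: bccbbbcbcb
Runs:
  'b' x 1 => "b1"
  'c' x 2 => "c2"
  'b' x 3 => "b3"
  'c' x 1 => "c1"
  'b' x 1 => "b1"
  'c' x 1 => "c1"
  'b' x 1 => "b1"
Compressed: "b1c2b3c1b1c1b1"
Compressed length: 14

14


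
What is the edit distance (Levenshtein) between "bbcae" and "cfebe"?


Computing edit distance: "bbcae" -> "cfebe"
DP table:
           c    f    e    b    e
      0    1    2    3    4    5
  b   1    1    2    3    3    4
  b   2    2    2    3    3    4
  c   3    2    3    3    4    4
  a   4    3    3    4    4    5
  e   5    4    4    3    4    4
Edit distance = dp[5][5] = 4

4


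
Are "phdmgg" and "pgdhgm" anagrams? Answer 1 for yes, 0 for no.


Strings: "phdmgg", "pgdhgm"
Sorted first:  dgghmp
Sorted second: dgghmp
Sorted forms match => anagrams

1


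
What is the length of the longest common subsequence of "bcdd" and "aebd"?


LCS of "bcdd" and "aebd"
DP table:
           a    e    b    d
      0    0    0    0    0
  b   0    0    0    1    1
  c   0    0    0    1    1
  d   0    0    0    1    2
  d   0    0    0    1    2
LCS length = dp[4][4] = 2

2


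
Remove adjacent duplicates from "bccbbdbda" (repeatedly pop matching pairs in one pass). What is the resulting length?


Input: bccbbdbda
Stack-based adjacent duplicate removal:
  Read 'b': push. Stack: b
  Read 'c': push. Stack: bc
  Read 'c': matches stack top 'c' => pop. Stack: b
  Read 'b': matches stack top 'b' => pop. Stack: (empty)
  Read 'b': push. Stack: b
  Read 'd': push. Stack: bd
  Read 'b': push. Stack: bdb
  Read 'd': push. Stack: bdbd
  Read 'a': push. Stack: bdbda
Final stack: "bdbda" (length 5)

5


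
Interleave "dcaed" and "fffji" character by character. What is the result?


Interleaving "dcaed" and "fffji":
  Position 0: 'd' from first, 'f' from second => "df"
  Position 1: 'c' from first, 'f' from second => "cf"
  Position 2: 'a' from first, 'f' from second => "af"
  Position 3: 'e' from first, 'j' from second => "ej"
  Position 4: 'd' from first, 'i' from second => "di"
Result: dfcfafejdi

dfcfafejdi


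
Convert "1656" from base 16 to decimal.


Input: "1656" in base 16
Positional expansion:
  Digit '1' (value 1) x 16^3 = 4096
  Digit '6' (value 6) x 16^2 = 1536
  Digit '5' (value 5) x 16^1 = 80
  Digit '6' (value 6) x 16^0 = 6
Sum = 5718

5718


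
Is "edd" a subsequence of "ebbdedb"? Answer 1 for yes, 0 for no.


Check if "edd" is a subsequence of "ebbdedb"
Greedy scan:
  Position 0 ('e'): matches sub[0] = 'e'
  Position 1 ('b'): no match needed
  Position 2 ('b'): no match needed
  Position 3 ('d'): matches sub[1] = 'd'
  Position 4 ('e'): no match needed
  Position 5 ('d'): matches sub[2] = 'd'
  Position 6 ('b'): no match needed
All 3 characters matched => is a subsequence

1


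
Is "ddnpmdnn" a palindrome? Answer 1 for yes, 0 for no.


Input: ddnpmdnn
Reversed: nndmpndd
  Compare pos 0 ('d') with pos 7 ('n'): MISMATCH
  Compare pos 1 ('d') with pos 6 ('n'): MISMATCH
  Compare pos 2 ('n') with pos 5 ('d'): MISMATCH
  Compare pos 3 ('p') with pos 4 ('m'): MISMATCH
Result: not a palindrome

0


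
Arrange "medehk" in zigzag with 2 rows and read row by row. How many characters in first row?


Zigzag "medehk" into 2 rows:
Placing characters:
  'm' => row 0
  'e' => row 1
  'd' => row 0
  'e' => row 1
  'h' => row 0
  'k' => row 1
Rows:
  Row 0: "mdh"
  Row 1: "eek"
First row length: 3

3


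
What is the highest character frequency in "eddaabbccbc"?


Input: eddaabbccbc
Character counts:
  'a': 2
  'b': 3
  'c': 3
  'd': 2
  'e': 1
Maximum frequency: 3

3


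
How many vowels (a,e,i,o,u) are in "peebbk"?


Input: peebbk
Checking each character:
  'p' at position 0: consonant
  'e' at position 1: vowel (running total: 1)
  'e' at position 2: vowel (running total: 2)
  'b' at position 3: consonant
  'b' at position 4: consonant
  'k' at position 5: consonant
Total vowels: 2

2


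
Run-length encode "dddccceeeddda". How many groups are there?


Input: dddccceeeddda
Scanning for consecutive runs:
  Group 1: 'd' x 3 (positions 0-2)
  Group 2: 'c' x 3 (positions 3-5)
  Group 3: 'e' x 3 (positions 6-8)
  Group 4: 'd' x 3 (positions 9-11)
  Group 5: 'a' x 1 (positions 12-12)
Total groups: 5

5
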